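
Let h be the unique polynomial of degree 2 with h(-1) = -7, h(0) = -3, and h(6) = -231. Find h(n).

Write h(n) = an^2 + bn + c. Substituting each data point gives a linear system:
  a - b + c = -7
  c = -3
  36a + 6b + c = -231
Solving the system yields a = -6, b = -2, c = -3.
So h(n) = -6n^2 - 2n - 3.
Check: h(0) = -3. ✓

h(n) = -6n^2 - 2n - 3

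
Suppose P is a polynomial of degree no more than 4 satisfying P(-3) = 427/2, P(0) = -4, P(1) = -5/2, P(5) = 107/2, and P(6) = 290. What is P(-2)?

Write P(x) = ax^4 + bx^3 + cx^2 + dx + e. Substituting each data point gives a linear system:
  81a - 27b + 9c - 3d + e = 427/2
  e = -4
  a + b + c + d + e = -5/2
  625a + 125b + 25c + 5d + e = 107/2
  1296a + 216b + 36c + 6d + e = 290
Solving the system yields a = 1, b = -5, c = 3/2, d = 4, e = -4.
So P(x) = x⁴ - 5x³ + (3/2)x² + 4x - 4.
Then P(-2) = 50.

50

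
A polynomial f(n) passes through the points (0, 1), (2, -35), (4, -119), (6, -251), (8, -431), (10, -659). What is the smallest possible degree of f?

Forward differences of the values at n = 0, 2, 4, 6, 8, 10:
  f  : 1  -35  -119  -251  -431  -659
  Δ  : -36  -84  -132  -180  -228
  Δ^2: -48  -48  -48  -48
  Δ^3: 0  0  0
  Δ^4: 0  0
  Δ^5: 0
The second differences are constant (-48) and nonzero, while all higher differences vanish, so the minimal degree is 2.

2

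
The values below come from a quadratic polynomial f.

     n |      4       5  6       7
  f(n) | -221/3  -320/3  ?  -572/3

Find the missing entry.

-437/3

On equispaced nodes a degree-2 polynomial has vanishing third forward difference, so
  - f(4) + 3·f(5) - 3·f(6) + f(7) = 0.
Substituting the known values and solving for f(6):
  -3·f(6) = 437
  f(6) = -437/3.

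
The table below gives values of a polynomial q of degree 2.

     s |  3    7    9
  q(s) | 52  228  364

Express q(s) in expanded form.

Write q(s) = as^2 + bs + c. Substituting each data point gives a linear system:
  9a + 3b + c = 52
  49a + 7b + c = 228
  81a + 9b + c = 364
Solving the system yields a = 4, b = 4, c = 4.
So q(s) = 4s^2 + 4s + 4.
Check: q(3) = 52. ✓

q(s) = 4s^2 + 4s + 4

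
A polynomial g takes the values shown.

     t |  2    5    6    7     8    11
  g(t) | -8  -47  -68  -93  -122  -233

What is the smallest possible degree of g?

Divided differences on the nodes 2, 5, 6, 7, 8, 11:
  order 0: -8  -47  -68  -93  -122  -233
  order 1: -13  -21  -25  -29  -37
  order 2: -2  -2  -2  -2
  order 3: 0  0  0
  order 4: 0  0
  order 5: 0
The order-2 divided differences are all -2 (nonzero) and every higher order vanishes, so the data lies on a polynomial of degree exactly 2.

2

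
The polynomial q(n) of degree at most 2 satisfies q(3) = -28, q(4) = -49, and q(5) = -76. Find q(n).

q(n) = -3n^2 - 1

Write q(n) = an^2 + bn + c. Substituting each data point gives a linear system:
  9a + 3b + c = -28
  16a + 4b + c = -49
  25a + 5b + c = -76
Solving the system yields a = -3, b = 0, c = -1.
So q(n) = -3n^2 - 1.
Check: q(3) = -28. ✓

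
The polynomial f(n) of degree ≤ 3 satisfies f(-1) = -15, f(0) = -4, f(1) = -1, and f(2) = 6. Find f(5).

Using the Lagrange interpolation formula with nodes -1, 0, 1, 2:
  L_0(n) = n(n - 1)(n - 2) / -6
  L_1(n) = (n + 1)(n - 1)(n - 2) / 2
  L_2(n) = (n + 1)n(n - 2) / -2
  L_3(n) = (n + 1)n(n - 1) / 6
Then f(n) = -15·L_0(n) - 4·L_1(n) - 1·L_2(n) + 6·L_3(n).
Expanding and collecting terms gives f(n) = 2n^3 - 4n^2 + 5n - 4.
Evaluating at n = 5: f(5) = 171.

171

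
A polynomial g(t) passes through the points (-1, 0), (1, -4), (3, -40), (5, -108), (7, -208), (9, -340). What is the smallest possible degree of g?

2

Forward differences of the values at t = -1, 1, 3, 5, 7, 9:
  g  : 0  -4  -40  -108  -208  -340
  Δ  : -4  -36  -68  -100  -132
  Δ^2: -32  -32  -32  -32
  Δ^3: 0  0  0
  Δ^4: 0  0
  Δ^5: 0
The second differences are constant (-32) and nonzero, while all higher differences vanish, so the minimal degree is 2.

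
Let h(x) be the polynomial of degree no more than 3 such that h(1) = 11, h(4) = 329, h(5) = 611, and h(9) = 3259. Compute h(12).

Using the Lagrange interpolation formula with nodes 1, 4, 5, 9:
  L_0(x) = (x - 4)(x - 5)(x - 9) / -96
  L_1(x) = (x - 1)(x - 5)(x - 9) / 15
  L_2(x) = (x - 1)(x - 4)(x - 9) / -16
  L_3(x) = (x - 1)(x - 4)(x - 5) / 160
Then h(x) = 11·L_0(x) + 329·L_1(x) + 611·L_2(x) + 3259·L_3(x).
Expanding and collecting terms gives h(x) = 4x^3 + 4x^2 + 2x + 1.
Evaluating at x = 12: h(12) = 7513.

7513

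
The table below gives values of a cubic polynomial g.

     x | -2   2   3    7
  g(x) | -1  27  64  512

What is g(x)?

Write g(x) = ax^3 + bx^2 + cx + d. Substituting each data point gives a linear system:
  -8a + 4b - 2c + d = -1
  8a + 4b + 2c + d = 27
  27a + 9b + 3c + d = 64
  343a + 49b + 7c + d = 512
Solving the system yields a = 1, b = 3, c = 3, d = 1.
So g(x) = x^3 + 3x^2 + 3x + 1.
Check: g(3) = 64. ✓

g(x) = x^3 + 3x^2 + 3x + 1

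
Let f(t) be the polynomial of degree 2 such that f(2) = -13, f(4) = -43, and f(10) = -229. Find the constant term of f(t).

1

Write f(t) = at^2 + bt + c. Substituting each data point gives a linear system:
  4a + 2b + c = -13
  16a + 4b + c = -43
  100a + 10b + c = -229
Solving the system yields a = -2, b = -3, c = 1.
So f(t) = -2t² - 3t + 1.
The constant term is 1.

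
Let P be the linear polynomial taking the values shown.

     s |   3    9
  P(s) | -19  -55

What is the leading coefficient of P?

-6

Write P(s) = as + b. Substituting each data point gives a linear system:
  3a + b = -19
  9a + b = -55
Solving the system yields a = -6, b = -1.
So P(s) = -6s - 1.
The leading coefficient is -6.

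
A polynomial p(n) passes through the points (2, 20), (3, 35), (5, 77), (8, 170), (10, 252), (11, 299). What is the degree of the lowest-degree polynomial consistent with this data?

2

Divided differences on the nodes 2, 3, 5, 8, 10, 11:
  order 0: 20  35  77  170  252  299
  order 1: 15  21  31  41  47
  order 2: 2  2  2  2
  order 3: 0  0  0
  order 4: 0  0
  order 5: 0
The order-2 divided differences are all 2 (nonzero) and every higher order vanishes, so the data lies on a polynomial of degree exactly 2.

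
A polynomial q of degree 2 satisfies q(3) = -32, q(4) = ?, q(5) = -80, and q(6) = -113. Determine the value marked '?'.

On equispaced nodes a degree-2 polynomial has vanishing third forward difference, so
  - q(3) + 3·q(4) - 3·q(5) + q(6) = 0.
Substituting the known values and solving for q(4):
  3·q(4) = -159
  q(4) = -53.

-53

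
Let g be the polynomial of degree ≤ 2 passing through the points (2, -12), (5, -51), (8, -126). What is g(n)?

Write g(n) = an^2 + bn + c. Substituting each data point gives a linear system:
  4a + 2b + c = -12
  25a + 5b + c = -51
  64a + 8b + c = -126
Solving the system yields a = -2, b = 1, c = -6.
So g(n) = -2n^2 + n - 6.
Check: g(8) = -126. ✓

g(n) = -2n^2 + n - 6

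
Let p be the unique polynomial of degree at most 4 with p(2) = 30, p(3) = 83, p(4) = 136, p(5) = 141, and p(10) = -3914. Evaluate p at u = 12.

Write p(u) = au^4 + bu^3 + cu^2 + du + e. Substituting each data point gives a linear system:
  16a + 8b + 4c + 2d + e = 30
  81a + 27b + 9c + 3d + e = 83
  256a + 64b + 16c + 4d + e = 136
  625a + 125b + 25c + 5d + e = 141
  10000a + 1000b + 100c + 10d + e = -3914
Solving the system yields a = -1, b = 6, c = 1, d = -1, e = -4.
So p(u) = -u⁴ + 6u³ + u² - u - 4.
Then p(12) = -10240.

-10240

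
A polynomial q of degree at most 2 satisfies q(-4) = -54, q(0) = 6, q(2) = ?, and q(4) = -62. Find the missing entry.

-12

The 3 known points determine the degree-2 polynomial uniquely.
Write q(n) = an^2 + bn + c. Substituting each data point gives a linear system:
  16a - 4b + c = -54
  c = 6
  16a + 4b + c = -62
Solving the system yields a = -4, b = -1, c = 6.
So q(n) = -4n^2 - n + 6.
Then q(2) = -12.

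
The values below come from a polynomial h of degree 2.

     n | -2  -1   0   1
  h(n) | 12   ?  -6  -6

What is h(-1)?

0

On equispaced nodes a degree-2 polynomial has vanishing third forward difference, so
  - h(-2) + 3·h(-1) - 3·h(0) + h(1) = 0.
Substituting the known values and solving for h(-1):
  3·h(-1) = 0
  h(-1) = 0.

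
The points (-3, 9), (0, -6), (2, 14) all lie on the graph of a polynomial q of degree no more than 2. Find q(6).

Write q(t) = at^2 + bt + c. Substituting each data point gives a linear system:
  9a - 3b + c = 9
  c = -6
  4a + 2b + c = 14
Solving the system yields a = 3, b = 4, c = -6.
So q(t) = 3t² + 4t - 6.
Then q(6) = 126.

126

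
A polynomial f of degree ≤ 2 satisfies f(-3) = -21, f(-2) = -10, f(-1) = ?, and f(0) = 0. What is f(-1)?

On equispaced nodes a degree-2 polynomial has vanishing third forward difference, so
  - f(-3) + 3·f(-2) - 3·f(-1) + f(0) = 0.
Substituting the known values and solving for f(-1):
  -3·f(-1) = 9
  f(-1) = -3.

-3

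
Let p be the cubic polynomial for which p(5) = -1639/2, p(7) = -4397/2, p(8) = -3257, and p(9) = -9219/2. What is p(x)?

p(x) = -6x^3 - 3x^2 + (1/2)x + 3

Write p(x) = ax^3 + bx^2 + cx + d. Substituting each data point gives a linear system:
  125a + 25b + 5c + d = -1639/2
  343a + 49b + 7c + d = -4397/2
  512a + 64b + 8c + d = -3257
  729a + 81b + 9c + d = -9219/2
Solving the system yields a = -6, b = -3, c = 1/2, d = 3.
So p(x) = -6x^3 - 3x^2 + (1/2)x + 3.
Check: p(5) = -1639/2. ✓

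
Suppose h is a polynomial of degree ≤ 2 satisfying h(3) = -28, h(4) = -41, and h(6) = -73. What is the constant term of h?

-1

Write h(x) = ax^2 + bx + c. Substituting each data point gives a linear system:
  9a + 3b + c = -28
  16a + 4b + c = -41
  36a + 6b + c = -73
Solving the system yields a = -1, b = -6, c = -1.
So h(x) = -x² - 6x - 1.
The constant term is -1.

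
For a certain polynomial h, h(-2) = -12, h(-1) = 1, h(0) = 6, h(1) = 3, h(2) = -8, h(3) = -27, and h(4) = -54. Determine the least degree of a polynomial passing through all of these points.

Forward differences of the values at n = -2, -1, 0, 1, 2, 3, 4:
  h  : -12  1  6  3  -8  -27  -54
  Δ  : 13  5  -3  -11  -19  -27
  Δ^2: -8  -8  -8  -8  -8
  Δ^3: 0  0  0  0
  Δ^4: 0  0  0
  Δ^5: 0  0
  Δ^6: 0
The second differences are constant (-8) and nonzero, while all higher differences vanish, so the minimal degree is 2.

2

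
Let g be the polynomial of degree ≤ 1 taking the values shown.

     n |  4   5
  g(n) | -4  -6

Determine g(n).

g(n) = -2n + 4

Using the Lagrange interpolation formula with nodes 4, 5:
  L_0(n) = (n - 5) / -1
  L_1(n) = (n - 4) / 1
Then g(n) = -4·L_0(n) - 6·L_1(n).
Expanding and collecting terms gives g(n) = -2n + 4.
Check: g(5) = -6. ✓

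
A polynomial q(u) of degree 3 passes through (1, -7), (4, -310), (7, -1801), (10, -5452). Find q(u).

Write q(u) = au^3 + bu^2 + cu + d. Substituting each data point gives a linear system:
  a + b + c + d = -7
  64a + 16b + 4c + d = -310
  343a + 49b + 7c + d = -1801
  1000a + 100b + 10c + d = -5452
Solving the system yields a = -6, b = 6, c = -5, d = -2.
So q(u) = -6u^3 + 6u^2 - 5u - 2.
Check: q(7) = -1801. ✓

q(u) = -6u^3 + 6u^2 - 5u - 2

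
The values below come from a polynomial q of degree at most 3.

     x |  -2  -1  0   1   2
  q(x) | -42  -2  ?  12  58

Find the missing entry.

4

The 4 known points determine the degree-3 polynomial uniquely.
Write q(x) = ax^3 + bx^2 + cx + d. Substituting each data point gives a linear system:
  -8a + 4b - 2c + d = -42
  -a + b - c + d = -2
  a + b + c + d = 12
  8a + 4b + 2c + d = 58
Solving the system yields a = 6, b = 1, c = 1, d = 4.
So q(x) = 6x^3 + x^2 + x + 4.
Then q(0) = 4.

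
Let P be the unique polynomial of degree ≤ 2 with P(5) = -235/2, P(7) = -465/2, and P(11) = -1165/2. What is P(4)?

Write P(t) = at^2 + bt + c. Substituting each data point gives a linear system:
  25a + 5b + c = -235/2
  49a + 7b + c = -465/2
  121a + 11b + c = -1165/2
Solving the system yields a = -5, b = 5/2, c = -5.
So P(t) = -5t² + (5/2)t - 5.
Then P(4) = -75.

-75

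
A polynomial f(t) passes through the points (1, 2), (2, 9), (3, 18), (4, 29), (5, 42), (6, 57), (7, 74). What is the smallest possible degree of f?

2

Forward differences of the values at t = 1, 2, 3, 4, 5, 6, 7:
  f  : 2  9  18  29  42  57  74
  Δ  : 7  9  11  13  15  17
  Δ^2: 2  2  2  2  2
  Δ^3: 0  0  0  0
  Δ^4: 0  0  0
  Δ^5: 0  0
  Δ^6: 0
The second differences are constant (2) and nonzero, while all higher differences vanish, so the minimal degree is 2.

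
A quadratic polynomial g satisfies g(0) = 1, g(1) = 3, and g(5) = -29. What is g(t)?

Write g(t) = at^2 + bt + c. Substituting each data point gives a linear system:
  c = 1
  a + b + c = 3
  25a + 5b + c = -29
Solving the system yields a = -2, b = 4, c = 1.
So g(t) = -2t^2 + 4t + 1.
Check: g(5) = -29. ✓

g(t) = -2t^2 + 4t + 1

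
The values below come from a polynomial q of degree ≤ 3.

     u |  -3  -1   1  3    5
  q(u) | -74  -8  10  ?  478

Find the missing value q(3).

The 4 known points determine the degree-3 polynomial uniquely.
Write q(u) = au^3 + bu^2 + cu + d. Substituting each data point gives a linear system:
  -27a + 9b - 3c + d = -74
  -a + b - c + d = -8
  a + b + c + d = 10
  125a + 25b + 5c + d = 478
Solving the system yields a = 3, b = 3, c = 6, d = -2.
So q(u) = 3u^3 + 3u^2 + 6u - 2.
Then q(3) = 124.

124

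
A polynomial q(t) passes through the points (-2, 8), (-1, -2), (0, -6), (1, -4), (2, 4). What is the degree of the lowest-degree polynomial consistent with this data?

2

Forward differences of the values at t = -2, -1, 0, 1, 2:
  q  : 8  -2  -6  -4  4
  Δ  : -10  -4  2  8
  Δ^2: 6  6  6
  Δ^3: 0  0
  Δ^4: 0
The second differences are constant (6) and nonzero, while all higher differences vanish, so the minimal degree is 2.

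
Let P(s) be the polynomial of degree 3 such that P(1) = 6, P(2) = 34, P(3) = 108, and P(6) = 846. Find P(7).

Write P(s) = as^3 + bs^2 + cs + d. Substituting each data point gives a linear system:
  a + b + c + d = 6
  8a + 4b + 2c + d = 34
  27a + 9b + 3c + d = 108
  216a + 36b + 6c + d = 846
Solving the system yields a = 4, b = -1, c = 3, d = 0.
So P(s) = 4s^3 - s^2 + 3s.
Then P(7) = 1344.

1344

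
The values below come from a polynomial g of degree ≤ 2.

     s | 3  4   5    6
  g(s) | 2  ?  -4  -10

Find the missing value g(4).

0

The 3 known points determine the degree-2 polynomial uniquely.
Write g(s) = as^2 + bs + c. Substituting each data point gives a linear system:
  9a + 3b + c = 2
  25a + 5b + c = -4
  36a + 6b + c = -10
Solving the system yields a = -1, b = 5, c = -4.
So g(s) = -s² + 5s - 4.
Then g(4) = 0.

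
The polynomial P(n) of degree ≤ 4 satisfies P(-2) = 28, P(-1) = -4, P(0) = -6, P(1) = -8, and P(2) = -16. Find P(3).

Using the Lagrange interpolation formula with nodes -2, -1, 0, 1, 2:
  L_0(n) = (n + 1)n(n - 1)(n - 2) / 24
  L_1(n) = (n + 2)n(n - 1)(n - 2) / -6
  L_2(n) = (n + 2)(n + 1)(n - 1)(n - 2) / 4
  L_3(n) = (n + 2)(n + 1)n(n - 2) / -6
  L_4(n) = (n + 2)(n + 1)n(n - 1) / 24
Then P(n) = 28·L_0(n) - 4·L_1(n) - 6·L_2(n) - 8·L_3(n) - 16·L_4(n).
Expanding and collecting terms gives P(n) = n⁴ - 3n³ - n² + n - 6.
Evaluating at n = 3: P(3) = -12.

-12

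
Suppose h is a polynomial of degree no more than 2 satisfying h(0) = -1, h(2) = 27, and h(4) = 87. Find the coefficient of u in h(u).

6

Write h(u) = au^2 + bu + c. Substituting each data point gives a linear system:
  c = -1
  4a + 2b + c = 27
  16a + 4b + c = 87
Solving the system yields a = 4, b = 6, c = -1.
So h(u) = 4u² + 6u - 1.
The coefficient of u is 6.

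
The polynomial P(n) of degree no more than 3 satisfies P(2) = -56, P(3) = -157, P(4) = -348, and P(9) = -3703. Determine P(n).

P(n) = -5n^3 - 6n - 4

Write P(n) = an^3 + bn^2 + cn + d. Substituting each data point gives a linear system:
  8a + 4b + 2c + d = -56
  27a + 9b + 3c + d = -157
  64a + 16b + 4c + d = -348
  729a + 81b + 9c + d = -3703
Solving the system yields a = -5, b = 0, c = -6, d = -4.
So P(n) = -5n³ - 6n - 4.
Check: P(9) = -3703. ✓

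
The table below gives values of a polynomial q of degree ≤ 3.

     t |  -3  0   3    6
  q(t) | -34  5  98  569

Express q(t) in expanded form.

Write q(t) = at^3 + bt^2 + ct + d. Substituting each data point gives a linear system:
  -27a + 9b - 3c + d = -34
  d = 5
  27a + 9b + 3c + d = 98
  216a + 36b + 6c + d = 569
Solving the system yields a = 2, b = 3, c = 4, d = 5.
So q(t) = 2t^3 + 3t^2 + 4t + 5.
Check: q(3) = 98. ✓

q(t) = 2t^3 + 3t^2 + 4t + 5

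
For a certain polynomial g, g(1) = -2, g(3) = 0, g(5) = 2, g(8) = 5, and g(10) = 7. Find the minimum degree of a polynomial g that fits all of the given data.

Divided differences on the nodes 1, 3, 5, 8, 10:
  order 0: -2  0  2  5  7
  order 1: 1  1  1  1
  order 2: 0  0  0
  order 3: 0  0
  order 4: 0
The order-1 divided differences are all 1 (nonzero) and every higher order vanishes, so the data lies on a polynomial of degree exactly 1.

1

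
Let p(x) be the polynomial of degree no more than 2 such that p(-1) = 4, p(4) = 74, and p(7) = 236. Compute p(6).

Write p(x) = ax^2 + bx + c. Substituting each data point gives a linear system:
  a - b + c = 4
  16a + 4b + c = 74
  49a + 7b + c = 236
Solving the system yields a = 5, b = -1, c = -2.
So p(x) = 5x^2 - x - 2.
Then p(6) = 172.

172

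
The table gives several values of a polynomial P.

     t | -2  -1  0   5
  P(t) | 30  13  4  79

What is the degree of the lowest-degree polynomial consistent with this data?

Divided differences on the nodes -2, -1, 0, 5:
  order 0: 30  13  4  79
  order 1: -17  -9  15
  order 2: 4  4
  order 3: 0
The order-2 divided differences are all 4 (nonzero) and every higher order vanishes, so the data lies on a polynomial of degree exactly 2.

2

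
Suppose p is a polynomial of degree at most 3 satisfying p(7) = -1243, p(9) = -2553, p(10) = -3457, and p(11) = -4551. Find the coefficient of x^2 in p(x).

Write p(x) = ax^3 + bx^2 + cx + d. Substituting each data point gives a linear system:
  343a + 49b + 7c + d = -1243
  729a + 81b + 9c + d = -2553
  1000a + 100b + 10c + d = -3457
  1331a + 121b + 11c + d = -4551
Solving the system yields a = -3, b = -5, c = 4, d = 3.
So p(x) = -3x³ - 5x² + 4x + 3.
The coefficient of x^2 is -5.

-5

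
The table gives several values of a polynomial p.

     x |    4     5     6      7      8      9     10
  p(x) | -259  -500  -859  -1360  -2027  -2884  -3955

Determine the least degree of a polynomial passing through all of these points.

Forward differences of the values at x = 4, 5, 6, 7, 8, 9, 10:
  p  : -259  -500  -859  -1360  -2027  -2884  -3955
  Δ  : -241  -359  -501  -667  -857  -1071
  Δ^2: -118  -142  -166  -190  -214
  Δ^3: -24  -24  -24  -24
  Δ^4: 0  0  0
  Δ^5: 0  0
  Δ^6: 0
The third differences are constant (-24) and nonzero, while all higher differences vanish, so the minimal degree is 3.

3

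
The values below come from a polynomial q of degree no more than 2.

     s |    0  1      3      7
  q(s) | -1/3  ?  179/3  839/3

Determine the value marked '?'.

29/3

The 3 known points determine the degree-2 polynomial uniquely.
Write q(s) = as^2 + bs + c. Substituting each data point gives a linear system:
  c = -1/3
  9a + 3b + c = 179/3
  49a + 7b + c = 839/3
Solving the system yields a = 5, b = 5, c = -1/3.
So q(s) = 5s^2 + 5s - 1/3.
Then q(1) = 29/3.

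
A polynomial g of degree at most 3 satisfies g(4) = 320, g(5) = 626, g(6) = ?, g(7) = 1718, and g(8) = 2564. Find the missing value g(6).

The 4 known points determine the degree-3 polynomial uniquely.
Write g(s) = as^3 + bs^2 + cs + d. Substituting each data point gives a linear system:
  64a + 16b + 4c + d = 320
  125a + 25b + 5c + d = 626
  343a + 49b + 7c + d = 1718
  512a + 64b + 8c + d = 2564
Solving the system yields a = 5, b = 0, c = 1, d = -4.
So g(s) = 5s^3 + s - 4.
Then g(6) = 1082.

1082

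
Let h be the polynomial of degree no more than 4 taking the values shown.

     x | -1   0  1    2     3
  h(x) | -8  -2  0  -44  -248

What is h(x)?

Write h(x) = ax^4 + bx^3 + cx^2 + dx + e. Substituting each data point gives a linear system:
  a - b + c - d + e = -8
  e = -2
  a + b + c + d + e = 0
  16a + 8b + 4c + 2d + e = -44
  81a + 27b + 9c + 3d + e = -248
Solving the system yields a = -3, b = -1, c = 1, d = 5, e = -2.
So h(x) = -3x^4 - x^3 + x^2 + 5x - 2.
Check: h(0) = -2. ✓

h(x) = -3x^4 - x^3 + x^2 + 5x - 2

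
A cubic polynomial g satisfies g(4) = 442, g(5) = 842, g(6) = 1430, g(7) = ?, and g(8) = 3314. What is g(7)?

The 4 known points determine the degree-3 polynomial uniquely.
Write g(s) = as^3 + bs^2 + cs + d. Substituting each data point gives a linear system:
  64a + 16b + 4c + d = 442
  125a + 25b + 5c + d = 842
  216a + 36b + 6c + d = 1430
  512a + 64b + 8c + d = 3314
Solving the system yields a = 6, b = 4, c = -2, d = 2.
So g(s) = 6s^3 + 4s^2 - 2s + 2.
Then g(7) = 2242.

2242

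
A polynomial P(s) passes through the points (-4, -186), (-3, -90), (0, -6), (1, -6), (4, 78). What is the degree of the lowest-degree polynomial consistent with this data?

3

Divided differences on the nodes -4, -3, 0, 1, 4:
  order 0: -186  -90  -6  -6  78
  order 1: 96  28  0  28
  order 2: -17  -7  7
  order 3: 2  2
  order 4: 0
The order-3 divided differences are all 2 (nonzero) and every higher order vanishes, so the data lies on a polynomial of degree exactly 3.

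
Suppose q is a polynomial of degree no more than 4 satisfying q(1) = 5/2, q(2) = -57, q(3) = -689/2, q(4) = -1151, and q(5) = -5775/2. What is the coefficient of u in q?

Write q(u) = au^4 + bu^3 + cu^2 + du + e. Substituting each data point gives a linear system:
  a + b + c + d + e = 5/2
  16a + 8b + 4c + 2d + e = -57
  81a + 27b + 9c + 3d + e = -689/2
  256a + 64b + 16c + 4d + e = -1151
  625a + 125b + 25c + 5d + e = -5775/2
Solving the system yields a = -5, b = 3/2, c = 2, d = -1, e = 5.
So q(u) = -5u^4 + (3/2)u^3 + 2u^2 - u + 5.
The coefficient of u is -1.

-1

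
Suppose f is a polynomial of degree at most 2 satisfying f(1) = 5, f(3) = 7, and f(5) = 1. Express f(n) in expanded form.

Write f(n) = an^2 + bn + c. Substituting each data point gives a linear system:
  a + b + c = 5
  9a + 3b + c = 7
  25a + 5b + c = 1
Solving the system yields a = -1, b = 5, c = 1.
So f(n) = -n^2 + 5n + 1.
Check: f(3) = 7. ✓

f(n) = -n^2 + 5n + 1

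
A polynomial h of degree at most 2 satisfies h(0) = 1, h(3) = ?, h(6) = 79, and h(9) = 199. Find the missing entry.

13

On equispaced nodes a degree-2 polynomial has vanishing third forward difference, so
  - h(0) + 3·h(3) - 3·h(6) + h(9) = 0.
Substituting the known values and solving for h(3):
  3·h(3) = 39
  h(3) = 13.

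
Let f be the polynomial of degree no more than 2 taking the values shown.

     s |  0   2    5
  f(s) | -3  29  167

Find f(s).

f(s) = 6s^2 + 4s - 3

Using the Lagrange interpolation formula with nodes 0, 2, 5:
  L_0(s) = (s - 2)(s - 5) / 10
  L_1(s) = s(s - 5) / -6
  L_2(s) = s(s - 2) / 15
Then f(s) = -3·L_0(s) + 29·L_1(s) + 167·L_2(s).
Expanding and collecting terms gives f(s) = 6s² + 4s - 3.
Check: f(2) = 29. ✓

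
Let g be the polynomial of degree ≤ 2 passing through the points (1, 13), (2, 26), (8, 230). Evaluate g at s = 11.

Using the Lagrange interpolation formula with nodes 1, 2, 8:
  L_0(s) = (s - 2)(s - 8) / 7
  L_1(s) = (s - 1)(s - 8) / -6
  L_2(s) = (s - 1)(s - 2) / 42
Then g(s) = 13·L_0(s) + 26·L_1(s) + 230·L_2(s).
Expanding and collecting terms gives g(s) = 3s² + 4s + 6.
Evaluating at s = 11: g(11) = 413.

413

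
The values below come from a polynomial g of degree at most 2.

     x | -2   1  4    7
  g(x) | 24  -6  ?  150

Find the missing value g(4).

The 3 known points determine the degree-2 polynomial uniquely.
Write g(x) = ax^2 + bx + c. Substituting each data point gives a linear system:
  4a - 2b + c = 24
  a + b + c = -6
  49a + 7b + c = 150
Solving the system yields a = 4, b = -6, c = -4.
So g(x) = 4x² - 6x - 4.
Then g(4) = 36.

36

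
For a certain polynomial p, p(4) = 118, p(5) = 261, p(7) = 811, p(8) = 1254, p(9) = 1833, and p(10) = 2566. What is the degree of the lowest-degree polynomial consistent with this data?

Divided differences on the nodes 4, 5, 7, 8, 9, 10:
  order 0: 118  261  811  1254  1833  2566
  order 1: 143  275  443  579  733
  order 2: 44  56  68  77
  order 3: 3  3  3
  order 4: 0  0
  order 5: 0
The order-3 divided differences are all 3 (nonzero) and every higher order vanishes, so the data lies on a polynomial of degree exactly 3.

3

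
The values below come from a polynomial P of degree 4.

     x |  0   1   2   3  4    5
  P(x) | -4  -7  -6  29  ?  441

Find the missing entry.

152

On equispaced nodes a degree-4 polynomial has vanishing fifth forward difference, so
  - P(0) + 5·P(1) - 10·P(2) + 10·P(3) - 5·P(4) + P(5) = 0.
Substituting the known values and solving for P(4):
  -5·P(4) = -760
  P(4) = 152.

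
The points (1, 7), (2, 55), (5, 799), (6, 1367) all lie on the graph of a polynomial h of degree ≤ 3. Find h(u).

h(u) = 6u^3 + 2u^2 - 1

Using the Lagrange interpolation formula with nodes 1, 2, 5, 6:
  L_0(u) = (u - 2)(u - 5)(u - 6) / -20
  L_1(u) = (u - 1)(u - 5)(u - 6) / 12
  L_2(u) = (u - 1)(u - 2)(u - 6) / -12
  L_3(u) = (u - 1)(u - 2)(u - 5) / 20
Then h(u) = 7·L_0(u) + 55·L_1(u) + 799·L_2(u) + 1367·L_3(u).
Expanding and collecting terms gives h(u) = 6u^3 + 2u^2 - 1.
Check: h(5) = 799. ✓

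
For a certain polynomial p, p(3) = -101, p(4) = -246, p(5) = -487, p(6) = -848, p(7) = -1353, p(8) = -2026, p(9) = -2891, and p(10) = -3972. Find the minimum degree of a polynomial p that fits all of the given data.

Forward differences of the values at x = 3, 4, 5, 6, 7, 8, 9, 10:
  p  : -101  -246  -487  -848  -1353  -2026  -2891  -3972
  Δ  : -145  -241  -361  -505  -673  -865  -1081
  Δ^2: -96  -120  -144  -168  -192  -216
  Δ^3: -24  -24  -24  -24  -24
  Δ^4: 0  0  0  0
  Δ^5: 0  0  0
  Δ^6: 0  0
  Δ^7: 0
The third differences are constant (-24) and nonzero, while all higher differences vanish, so the minimal degree is 3.

3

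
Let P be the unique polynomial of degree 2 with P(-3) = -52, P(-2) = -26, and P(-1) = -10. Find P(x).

Write P(x) = ax^2 + bx + c. Substituting each data point gives a linear system:
  9a - 3b + c = -52
  4a - 2b + c = -26
  a - b + c = -10
Solving the system yields a = -5, b = 1, c = -4.
So P(x) = -5x^2 + x - 4.
Check: P(-3) = -52. ✓

P(x) = -5x^2 + x - 4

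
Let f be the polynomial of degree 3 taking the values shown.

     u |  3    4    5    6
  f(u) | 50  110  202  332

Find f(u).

f(u) = u^3 + 4u^2 - 5u + 2

Write f(u) = au^3 + bu^2 + cu + d. Substituting each data point gives a linear system:
  27a + 9b + 3c + d = 50
  64a + 16b + 4c + d = 110
  125a + 25b + 5c + d = 202
  216a + 36b + 6c + d = 332
Solving the system yields a = 1, b = 4, c = -5, d = 2.
So f(u) = u^3 + 4u^2 - 5u + 2.
Check: f(4) = 110. ✓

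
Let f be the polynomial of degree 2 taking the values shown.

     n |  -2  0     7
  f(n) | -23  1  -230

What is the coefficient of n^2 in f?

Write f(n) = an^2 + bn + c. Substituting each data point gives a linear system:
  4a - 2b + c = -23
  c = 1
  49a + 7b + c = -230
Solving the system yields a = -5, b = 2, c = 1.
So f(n) = -5n² + 2n + 1.
The leading coefficient is -5.

-5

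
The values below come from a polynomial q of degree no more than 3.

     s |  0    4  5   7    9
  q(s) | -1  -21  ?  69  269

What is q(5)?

-11

The 4 known points determine the degree-3 polynomial uniquely.
Write q(s) = as^3 + bs^2 + cs + d. Substituting each data point gives a linear system:
  d = -1
  64a + 16b + 4c + d = -21
  343a + 49b + 7c + d = 69
  729a + 81b + 9c + d = 269
Solving the system yields a = 1, b = -6, c = 3, d = -1.
So q(s) = s^3 - 6s^2 + 3s - 1.
Then q(5) = -11.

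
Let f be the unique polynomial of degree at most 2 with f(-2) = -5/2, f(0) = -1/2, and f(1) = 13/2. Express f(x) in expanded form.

Using the Lagrange interpolation formula with nodes -2, 0, 1:
  L_0(x) = x(x - 1) / 6
  L_1(x) = (x + 2)(x - 1) / -2
  L_2(x) = (x + 2)x / 3
Then f(x) = -5/2·L_0(x) - 1/2·L_1(x) + 13/2·L_2(x).
Expanding and collecting terms gives f(x) = 2x^2 + 5x - 1/2.
Check: f(0) = -1/2. ✓

f(x) = 2x^2 + 5x - 1/2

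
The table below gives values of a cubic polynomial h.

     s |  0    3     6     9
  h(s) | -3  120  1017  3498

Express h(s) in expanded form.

h(s) = 5s^3 - 2s^2 + 2s - 3

Write h(s) = as^3 + bs^2 + cs + d. Substituting each data point gives a linear system:
  d = -3
  27a + 9b + 3c + d = 120
  216a + 36b + 6c + d = 1017
  729a + 81b + 9c + d = 3498
Solving the system yields a = 5, b = -2, c = 2, d = -3.
So h(s) = 5s^3 - 2s^2 + 2s - 3.
Check: h(0) = -3. ✓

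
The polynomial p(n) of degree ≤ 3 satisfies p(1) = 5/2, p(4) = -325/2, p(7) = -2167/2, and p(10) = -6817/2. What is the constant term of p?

Write p(n) = an^3 + bn^2 + cn + d. Substituting each data point gives a linear system:
  a + b + c + d = 5/2
  64a + 16b + 4c + d = -325/2
  343a + 49b + 7c + d = -2167/2
  1000a + 100b + 10c + d = -6817/2
Solving the system yields a = -4, b = 6, c = -1, d = 3/2.
So p(n) = -4n^3 + 6n^2 - n + 3/2.
The constant term is 3/2.

3/2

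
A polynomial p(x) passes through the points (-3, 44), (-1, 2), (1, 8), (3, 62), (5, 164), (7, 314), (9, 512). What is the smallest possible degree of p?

Forward differences of the values at x = -3, -1, 1, 3, 5, 7, 9:
  p  : 44  2  8  62  164  314  512
  Δ  : -42  6  54  102  150  198
  Δ^2: 48  48  48  48  48
  Δ^3: 0  0  0  0
  Δ^4: 0  0  0
  Δ^5: 0  0
  Δ^6: 0
The second differences are constant (48) and nonzero, while all higher differences vanish, so the minimal degree is 2.

2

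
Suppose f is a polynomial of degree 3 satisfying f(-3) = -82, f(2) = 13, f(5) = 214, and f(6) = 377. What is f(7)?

608

Using the Lagrange interpolation formula with nodes -3, 2, 5, 6:
  L_0(n) = (n - 2)(n - 5)(n - 6) / -360
  L_1(n) = (n + 3)(n - 5)(n - 6) / 60
  L_2(n) = (n + 3)(n - 2)(n - 6) / -24
  L_3(n) = (n + 3)(n - 2)(n - 5) / 36
Then f(n) = -82·L_0(n) + 13·L_1(n) + 214·L_2(n) + 377·L_3(n).
Expanding and collecting terms gives f(n) = 2n^3 - 2n^2 + 3n - 1.
Evaluating at n = 7: f(7) = 608.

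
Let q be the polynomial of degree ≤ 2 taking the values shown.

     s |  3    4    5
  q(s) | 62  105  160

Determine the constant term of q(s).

5

Write q(s) = as^2 + bs + c. Substituting each data point gives a linear system:
  9a + 3b + c = 62
  16a + 4b + c = 105
  25a + 5b + c = 160
Solving the system yields a = 6, b = 1, c = 5.
So q(s) = 6s² + s + 5.
The constant term is 5.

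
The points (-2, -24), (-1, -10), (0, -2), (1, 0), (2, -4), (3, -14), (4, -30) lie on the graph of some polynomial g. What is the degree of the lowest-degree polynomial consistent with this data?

Forward differences of the values at x = -2, -1, 0, 1, 2, 3, 4:
  g  : -24  -10  -2  0  -4  -14  -30
  Δ  : 14  8  2  -4  -10  -16
  Δ^2: -6  -6  -6  -6  -6
  Δ^3: 0  0  0  0
  Δ^4: 0  0  0
  Δ^5: 0  0
  Δ^6: 0
The second differences are constant (-6) and nonzero, while all higher differences vanish, so the minimal degree is 2.

2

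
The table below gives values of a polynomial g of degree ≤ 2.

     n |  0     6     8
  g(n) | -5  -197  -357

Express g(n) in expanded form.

Write g(n) = an^2 + bn + c. Substituting each data point gives a linear system:
  c = -5
  36a + 6b + c = -197
  64a + 8b + c = -357
Solving the system yields a = -6, b = 4, c = -5.
So g(n) = -6n² + 4n - 5.
Check: g(8) = -357. ✓

g(n) = -6n^2 + 4n - 5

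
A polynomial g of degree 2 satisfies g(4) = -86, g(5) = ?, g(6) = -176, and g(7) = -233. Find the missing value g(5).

-127

On equispaced nodes a degree-2 polynomial has vanishing third forward difference, so
  - g(4) + 3·g(5) - 3·g(6) + g(7) = 0.
Substituting the known values and solving for g(5):
  3·g(5) = -381
  g(5) = -127.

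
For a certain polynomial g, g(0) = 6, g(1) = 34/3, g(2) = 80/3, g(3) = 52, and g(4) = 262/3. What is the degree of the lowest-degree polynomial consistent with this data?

2

Forward differences of the values at u = 0, 1, 2, 3, 4:
  g  : 6  34/3  80/3  52  262/3
  Δ  : 16/3  46/3  76/3  106/3
  Δ^2: 10  10  10
  Δ^3: 0  0
  Δ^4: 0
The second differences are constant (10) and nonzero, while all higher differences vanish, so the minimal degree is 2.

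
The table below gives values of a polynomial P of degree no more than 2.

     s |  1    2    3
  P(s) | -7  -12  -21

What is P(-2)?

Write P(s) = as^2 + bs + c. Substituting each data point gives a linear system:
  a + b + c = -7
  4a + 2b + c = -12
  9a + 3b + c = -21
Solving the system yields a = -2, b = 1, c = -6.
So P(s) = -2s^2 + s - 6.
Then P(-2) = -16.

-16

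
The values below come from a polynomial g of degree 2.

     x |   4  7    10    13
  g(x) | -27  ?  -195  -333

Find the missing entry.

-93

The 3 known points determine the degree-2 polynomial uniquely.
Write g(x) = ax^2 + bx + c. Substituting each data point gives a linear system:
  16a + 4b + c = -27
  100a + 10b + c = -195
  169a + 13b + c = -333
Solving the system yields a = -2, b = 0, c = 5.
So g(x) = -2x² + 5.
Then g(7) = -93.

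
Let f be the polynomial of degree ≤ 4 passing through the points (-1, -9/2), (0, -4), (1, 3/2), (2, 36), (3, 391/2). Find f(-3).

547/2

Forward differences of the values at u = -1, 0, 1, 2, 3:
  f  : -9/2  -4  3/2  36  391/2
  Δ  : 1/2  11/2  69/2  319/2
  Δ^2: 5  29  125
  Δ^3: 24  96
  Δ^4: 72
The fourth differences are constant, confirming degree 4.
Interpolating (Newton forward form) and evaluating at u = -3 gives f(-3) = 547/2.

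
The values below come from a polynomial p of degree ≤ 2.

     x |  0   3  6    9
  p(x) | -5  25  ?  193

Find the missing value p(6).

The 3 known points determine the degree-2 polynomial uniquely.
Write p(x) = ax^2 + bx + c. Substituting each data point gives a linear system:
  c = -5
  9a + 3b + c = 25
  81a + 9b + c = 193
Solving the system yields a = 2, b = 4, c = -5.
So p(x) = 2x² + 4x - 5.
Then p(6) = 91.

91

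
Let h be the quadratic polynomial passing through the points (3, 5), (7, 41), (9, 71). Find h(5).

Write h(x) = ax^2 + bx + c. Substituting each data point gives a linear system:
  9a + 3b + c = 5
  49a + 7b + c = 41
  81a + 9b + c = 71
Solving the system yields a = 1, b = -1, c = -1.
So h(x) = x² - x - 1.
Then h(5) = 19.

19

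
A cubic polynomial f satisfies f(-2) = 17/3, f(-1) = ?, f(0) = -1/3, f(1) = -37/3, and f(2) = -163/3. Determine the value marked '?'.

On equispaced nodes a degree-3 polynomial has vanishing fourth forward difference, so
  f(-2) - 4·f(-1) + 6·f(0) - 4·f(1) + f(2) = 0.
Substituting the known values and solving for f(-1):
  -4·f(-1) = 4/3
  f(-1) = -1/3.

-1/3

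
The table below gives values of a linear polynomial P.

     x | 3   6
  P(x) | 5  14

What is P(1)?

Using the Lagrange interpolation formula with nodes 3, 6:
  L_0(x) = (x - 6) / -3
  L_1(x) = (x - 3) / 3
Then P(x) = 5·L_0(x) + 14·L_1(x).
Expanding and collecting terms gives P(x) = 3x - 4.
Evaluating at x = 1: P(1) = -1.

-1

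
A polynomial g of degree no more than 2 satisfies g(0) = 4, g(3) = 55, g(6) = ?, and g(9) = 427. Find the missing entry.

On equispaced nodes a degree-2 polynomial has vanishing third forward difference, so
  - g(0) + 3·g(3) - 3·g(6) + g(9) = 0.
Substituting the known values and solving for g(6):
  -3·g(6) = -588
  g(6) = 196.

196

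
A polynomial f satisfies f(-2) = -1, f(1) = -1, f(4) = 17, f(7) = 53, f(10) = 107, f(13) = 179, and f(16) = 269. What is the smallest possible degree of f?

2

Forward differences of the values at u = -2, 1, 4, 7, 10, 13, 16:
  f  : -1  -1  17  53  107  179  269
  Δ  : 0  18  36  54  72  90
  Δ^2: 18  18  18  18  18
  Δ^3: 0  0  0  0
  Δ^4: 0  0  0
  Δ^5: 0  0
  Δ^6: 0
The second differences are constant (18) and nonzero, while all higher differences vanish, so the minimal degree is 2.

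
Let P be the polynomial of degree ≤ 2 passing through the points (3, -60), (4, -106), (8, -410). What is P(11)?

-764

Using the Lagrange interpolation formula with nodes 3, 4, 8:
  L_0(s) = (s - 4)(s - 8) / 5
  L_1(s) = (s - 3)(s - 8) / -4
  L_2(s) = (s - 3)(s - 4) / 20
Then P(s) = -60·L_0(s) - 106·L_1(s) - 410·L_2(s).
Expanding and collecting terms gives P(s) = -6s² - 4s + 6.
Evaluating at s = 11: P(11) = -764.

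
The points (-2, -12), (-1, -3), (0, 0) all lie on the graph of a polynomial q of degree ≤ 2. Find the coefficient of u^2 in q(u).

-3

Write q(u) = au^2 + bu + c. Substituting each data point gives a linear system:
  4a - 2b + c = -12
  a - b + c = -3
  c = 0
Solving the system yields a = -3, b = 0, c = 0.
So q(u) = -3u².
The leading coefficient is -3.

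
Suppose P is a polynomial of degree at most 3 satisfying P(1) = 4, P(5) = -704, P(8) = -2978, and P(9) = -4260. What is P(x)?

Using the Lagrange interpolation formula with nodes 1, 5, 8, 9:
  L_0(x) = (x - 5)(x - 8)(x - 9) / -224
  L_1(x) = (x - 1)(x - 8)(x - 9) / 48
  L_2(x) = (x - 1)(x - 5)(x - 9) / -21
  L_3(x) = (x - 1)(x - 5)(x - 8) / 32
Then P(x) = 4·L_0(x) - 704·L_1(x) - 2978·L_2(x) - 4260·L_3(x).
Expanding and collecting terms gives P(x) = -6x^3 + x^2 + 3x + 6.
Check: P(8) = -2978. ✓

P(x) = -6x^3 + x^2 + 3x + 6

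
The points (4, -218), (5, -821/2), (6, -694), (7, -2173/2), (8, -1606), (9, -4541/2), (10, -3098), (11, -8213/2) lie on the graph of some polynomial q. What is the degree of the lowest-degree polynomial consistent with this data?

3

Forward differences of the values at t = 4, 5, 6, 7, 8, 9, 10, 11:
  q  : -218  -821/2  -694  -2173/2  -1606  -4541/2  -3098  -8213/2
  Δ  : -385/2  -567/2  -785/2  -1039/2  -1329/2  -1655/2  -2017/2
  Δ^2: -91  -109  -127  -145  -163  -181
  Δ^3: -18  -18  -18  -18  -18
  Δ^4: 0  0  0  0
  Δ^5: 0  0  0
  Δ^6: 0  0
  Δ^7: 0
The third differences are constant (-18) and nonzero, while all higher differences vanish, so the minimal degree is 3.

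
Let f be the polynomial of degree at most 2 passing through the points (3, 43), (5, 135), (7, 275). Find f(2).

Write f(s) = as^2 + bs + c. Substituting each data point gives a linear system:
  9a + 3b + c = 43
  25a + 5b + c = 135
  49a + 7b + c = 275
Solving the system yields a = 6, b = -2, c = -5.
So f(s) = 6s^2 - 2s - 5.
Then f(2) = 15.

15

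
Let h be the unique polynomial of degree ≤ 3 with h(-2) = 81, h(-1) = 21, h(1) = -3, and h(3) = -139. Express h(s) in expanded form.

Write h(s) = as^3 + bs^2 + cs + d. Substituting each data point gives a linear system:
  -8a + 4b - 2c + d = 81
  -a + b - c + d = 21
  a + b + c + d = -3
  27a + 9b + 3c + d = -139
Solving the system yields a = -6, b = 4, c = -6, d = 5.
So h(s) = -6s^3 + 4s^2 - 6s + 5.
Check: h(3) = -139. ✓

h(s) = -6s^3 + 4s^2 - 6s + 5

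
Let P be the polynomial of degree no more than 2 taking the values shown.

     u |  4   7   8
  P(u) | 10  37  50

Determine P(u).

P(u) = u^2 - 2u + 2

Write P(u) = au^2 + bu + c. Substituting each data point gives a linear system:
  16a + 4b + c = 10
  49a + 7b + c = 37
  64a + 8b + c = 50
Solving the system yields a = 1, b = -2, c = 2.
So P(u) = u^2 - 2u + 2.
Check: P(8) = 50. ✓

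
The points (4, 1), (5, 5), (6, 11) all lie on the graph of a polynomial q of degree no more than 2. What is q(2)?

-1

Write q(x) = ax^2 + bx + c. Substituting each data point gives a linear system:
  16a + 4b + c = 1
  25a + 5b + c = 5
  36a + 6b + c = 11
Solving the system yields a = 1, b = -5, c = 5.
So q(x) = x^2 - 5x + 5.
Then q(2) = -1.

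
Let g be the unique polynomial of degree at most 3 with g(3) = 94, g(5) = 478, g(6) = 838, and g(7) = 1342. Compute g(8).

2014

Using the Lagrange interpolation formula with nodes 3, 5, 6, 7:
  L_0(t) = (t - 5)(t - 6)(t - 7) / -24
  L_1(t) = (t - 3)(t - 6)(t - 7) / 4
  L_2(t) = (t - 3)(t - 5)(t - 7) / -3
  L_3(t) = (t - 3)(t - 5)(t - 6) / 8
Then g(t) = 94·L_0(t) + 478·L_1(t) + 838·L_2(t) + 1342·L_3(t).
Expanding and collecting terms gives g(t) = 4t^3 - 4t - 2.
Evaluating at t = 8: g(8) = 2014.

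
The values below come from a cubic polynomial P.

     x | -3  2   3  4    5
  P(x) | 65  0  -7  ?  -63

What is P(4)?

-26

The 4 known points determine the degree-3 polynomial uniquely.
Write P(x) = ax^3 + bx^2 + cx + d. Substituting each data point gives a linear system:
  -27a + 9b - 3c + d = 65
  8a + 4b + 2c + d = 0
  27a + 9b + 3c + d = -7
  125a + 25b + 5c + d = -63
Solving the system yields a = -1, b = 3, c = -3, d = 2.
So P(x) = -x³ + 3x² - 3x + 2.
Then P(4) = -26.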